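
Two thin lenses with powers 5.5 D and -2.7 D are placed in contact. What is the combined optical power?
P_total = P₁ + P₂ = 2.8 D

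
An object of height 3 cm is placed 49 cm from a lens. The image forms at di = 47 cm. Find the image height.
hi = (-di/do) × ho = -2.878 cm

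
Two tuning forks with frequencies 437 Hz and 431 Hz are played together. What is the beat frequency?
6 Hz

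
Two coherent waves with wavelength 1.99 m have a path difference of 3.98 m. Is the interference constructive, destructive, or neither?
constructive — path difference = 2λ, a whole number of wavelengths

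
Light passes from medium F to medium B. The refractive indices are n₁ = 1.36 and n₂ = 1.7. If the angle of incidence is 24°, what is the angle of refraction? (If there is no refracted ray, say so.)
sin θ₂ = (n₁/n₂)·sin θ₁ = 0.3254 → θ₂ = 18.99°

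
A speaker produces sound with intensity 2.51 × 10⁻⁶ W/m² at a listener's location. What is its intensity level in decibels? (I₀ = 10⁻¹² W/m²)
β = 10·log₁₀(I/I₀) = 64 dB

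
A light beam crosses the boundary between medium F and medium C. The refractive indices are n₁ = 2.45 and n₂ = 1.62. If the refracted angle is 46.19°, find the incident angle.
sin θ₁ = (n₂/n₁)·sin θ₂ → θ₁ = 28.5°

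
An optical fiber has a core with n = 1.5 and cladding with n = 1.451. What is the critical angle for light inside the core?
θc = arcsin(n_cladding/n_core) = 75.31°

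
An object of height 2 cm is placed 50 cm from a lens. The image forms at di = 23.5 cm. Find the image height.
hi = (-di/do) × ho = -0.94 cm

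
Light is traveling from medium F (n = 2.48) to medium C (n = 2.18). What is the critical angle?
θc = arcsin(n₂/n₁) = 61.53°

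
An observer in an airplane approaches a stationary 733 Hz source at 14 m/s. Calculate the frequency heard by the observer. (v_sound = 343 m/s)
f_obs = f·(v + v_o)/v = 762.9 Hz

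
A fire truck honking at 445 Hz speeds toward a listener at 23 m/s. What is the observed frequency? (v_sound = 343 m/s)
f_obs = f·v/(v − v_s) = 477 Hz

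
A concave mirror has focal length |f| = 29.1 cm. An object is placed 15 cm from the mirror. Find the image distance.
f = +29.1 cm (concave); 1/di = 1/f − 1/do → di = -30.96 cm (virtual image, behind mirror)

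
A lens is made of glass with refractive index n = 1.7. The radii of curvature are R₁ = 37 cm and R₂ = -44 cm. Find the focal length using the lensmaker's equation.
1/f = (n − 1)(1/R₁ − 1/R₂) → f = 28.71 cm (converging lens)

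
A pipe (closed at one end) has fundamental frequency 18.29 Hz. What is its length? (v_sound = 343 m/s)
L = v/(4f₁) = 4.688 m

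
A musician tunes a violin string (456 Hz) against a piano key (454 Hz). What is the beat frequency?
2 Hz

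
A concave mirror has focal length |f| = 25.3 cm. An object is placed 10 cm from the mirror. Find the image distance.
f = +25.3 cm (concave); 1/di = 1/f − 1/do → di = -16.54 cm (virtual image, behind mirror)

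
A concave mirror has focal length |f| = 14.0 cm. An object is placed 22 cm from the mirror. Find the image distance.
f = +14.0 cm (concave); 1/di = 1/f − 1/do → di = 38.5 cm (real image, in front of mirror)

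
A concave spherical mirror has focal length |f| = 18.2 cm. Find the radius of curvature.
R = 2|f| = 36.4 cm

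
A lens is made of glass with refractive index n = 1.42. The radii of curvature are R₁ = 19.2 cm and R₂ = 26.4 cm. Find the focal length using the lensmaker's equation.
1/f = (n − 1)(1/R₁ − 1/R₂) → f = 167.6 cm (converging lens)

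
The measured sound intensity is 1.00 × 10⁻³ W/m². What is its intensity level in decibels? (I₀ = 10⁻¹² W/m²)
β = 10·log₁₀(I/I₀) = 90 dB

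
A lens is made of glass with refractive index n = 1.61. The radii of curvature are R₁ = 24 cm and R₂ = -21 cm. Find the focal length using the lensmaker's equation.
1/f = (n − 1)(1/R₁ − 1/R₂) → f = 18.36 cm (converging lens)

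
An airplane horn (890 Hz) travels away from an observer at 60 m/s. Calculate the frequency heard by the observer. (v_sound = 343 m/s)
f_obs = f·v/(v + v_s) = 757.5 Hz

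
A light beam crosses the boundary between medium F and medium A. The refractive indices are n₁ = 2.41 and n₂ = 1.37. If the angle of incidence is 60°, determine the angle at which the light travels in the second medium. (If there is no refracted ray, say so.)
sin θ₂ = (n₁/n₂)·sin θ₁ = 1.523 > 1, so there is no refracted ray — the light undergoes total internal reflection.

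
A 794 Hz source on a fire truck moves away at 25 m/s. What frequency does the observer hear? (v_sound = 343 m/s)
f_obs = f·v/(v + v_s) = 740.1 Hz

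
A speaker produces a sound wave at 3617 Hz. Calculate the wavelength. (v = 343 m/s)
λ = v/f = 0.09483 m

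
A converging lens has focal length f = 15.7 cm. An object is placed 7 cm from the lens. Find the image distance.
1/di = 1/f − 1/do → di = -12.63 cm (virtual image)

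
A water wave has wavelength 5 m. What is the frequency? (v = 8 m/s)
f = v/λ = 1.6 Hz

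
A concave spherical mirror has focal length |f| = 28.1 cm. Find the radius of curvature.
R = 2|f| = 56.2 cm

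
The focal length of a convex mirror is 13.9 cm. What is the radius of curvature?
R = 2|f| = 27.8 cm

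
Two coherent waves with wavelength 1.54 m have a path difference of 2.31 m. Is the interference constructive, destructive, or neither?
destructive — path difference = 1.5λ, an odd multiple of λ/2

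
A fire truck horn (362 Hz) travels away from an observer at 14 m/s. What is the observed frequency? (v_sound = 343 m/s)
f_obs = f·v/(v + v_s) = 347.8 Hz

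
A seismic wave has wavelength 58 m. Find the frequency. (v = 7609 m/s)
f = v/λ = 131.2 Hz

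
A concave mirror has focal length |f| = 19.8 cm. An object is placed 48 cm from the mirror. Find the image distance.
f = +19.8 cm (concave); 1/di = 1/f − 1/do → di = 33.7 cm (real image, in front of mirror)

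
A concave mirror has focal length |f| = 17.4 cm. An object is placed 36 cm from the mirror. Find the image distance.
f = +17.4 cm (concave); 1/di = 1/f − 1/do → di = 33.68 cm (real image, in front of mirror)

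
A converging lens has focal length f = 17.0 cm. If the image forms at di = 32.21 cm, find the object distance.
1/do = 1/f − 1/di → do = 36 cm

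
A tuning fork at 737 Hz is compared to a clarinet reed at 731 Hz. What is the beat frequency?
6 Hz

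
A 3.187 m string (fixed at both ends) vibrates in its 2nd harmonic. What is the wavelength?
λₙ = 2L/n = 3.187 m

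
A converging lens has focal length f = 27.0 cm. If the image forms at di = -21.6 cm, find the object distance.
1/do = 1/f − 1/di → do = 12 cm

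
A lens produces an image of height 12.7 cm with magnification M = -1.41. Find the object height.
ho = |hi|/|M| = 9.007 cm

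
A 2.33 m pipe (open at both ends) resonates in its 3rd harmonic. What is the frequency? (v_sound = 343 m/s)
fₙ = nv/(2L) = 220.8 Hz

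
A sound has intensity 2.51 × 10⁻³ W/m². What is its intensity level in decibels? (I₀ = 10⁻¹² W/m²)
β = 10·log₁₀(I/I₀) = 94 dB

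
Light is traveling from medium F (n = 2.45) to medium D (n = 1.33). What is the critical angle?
θc = arcsin(n₂/n₁) = 32.88°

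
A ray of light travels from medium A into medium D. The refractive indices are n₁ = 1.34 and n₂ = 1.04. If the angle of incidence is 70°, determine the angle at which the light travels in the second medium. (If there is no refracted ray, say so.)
sin θ₂ = (n₁/n₂)·sin θ₁ = 1.211 > 1, so there is no refracted ray — the light undergoes total internal reflection.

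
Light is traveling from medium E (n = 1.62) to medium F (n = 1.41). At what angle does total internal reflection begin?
θc = arcsin(n₂/n₁) = 60.5°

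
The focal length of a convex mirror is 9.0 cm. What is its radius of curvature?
R = 2|f| = 18 cm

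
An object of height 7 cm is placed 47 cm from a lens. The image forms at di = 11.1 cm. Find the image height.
hi = (-di/do) × ho = -1.653 cm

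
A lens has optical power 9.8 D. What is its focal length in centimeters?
f = 1/P = 10.2 cm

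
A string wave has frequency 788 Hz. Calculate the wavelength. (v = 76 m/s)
λ = v/f = 0.09645 m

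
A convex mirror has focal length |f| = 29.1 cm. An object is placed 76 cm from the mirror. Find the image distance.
f = −29.1 cm (convex); 1/di = 1/f − 1/do → di = -21.04 cm (virtual image, behind mirror)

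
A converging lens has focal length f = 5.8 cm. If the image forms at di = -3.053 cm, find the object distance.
1/do = 1/f − 1/di → do = 2 cm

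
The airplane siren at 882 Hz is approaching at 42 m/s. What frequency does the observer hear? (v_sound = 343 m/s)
f_obs = f·v/(v − v_s) = 1005 Hz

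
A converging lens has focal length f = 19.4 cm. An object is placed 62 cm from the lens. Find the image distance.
1/di = 1/f − 1/do → di = 28.23 cm (real image)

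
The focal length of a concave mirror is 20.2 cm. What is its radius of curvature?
R = 2|f| = 40.4 cm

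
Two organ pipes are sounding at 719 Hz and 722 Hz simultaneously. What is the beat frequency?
3 Hz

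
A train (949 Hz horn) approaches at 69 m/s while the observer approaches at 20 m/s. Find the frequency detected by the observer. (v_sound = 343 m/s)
f_obs = f·(v + v_o)/(v − v_s) = 1257 Hz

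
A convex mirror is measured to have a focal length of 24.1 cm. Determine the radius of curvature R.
R = 2|f| = 48.2 cm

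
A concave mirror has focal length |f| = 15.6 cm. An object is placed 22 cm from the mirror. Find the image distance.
f = +15.6 cm (concave); 1/di = 1/f − 1/do → di = 53.62 cm (real image, in front of mirror)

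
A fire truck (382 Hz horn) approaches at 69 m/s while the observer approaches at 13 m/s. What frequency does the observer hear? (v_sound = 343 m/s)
f_obs = f·(v + v_o)/(v − v_s) = 496.3 Hz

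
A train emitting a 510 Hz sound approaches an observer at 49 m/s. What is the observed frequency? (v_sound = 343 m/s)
f_obs = f·v/(v − v_s) = 595 Hz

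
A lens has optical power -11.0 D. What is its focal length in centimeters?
f = 1/P = -9.091 cm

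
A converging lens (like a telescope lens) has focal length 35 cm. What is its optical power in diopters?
P = 1/f = 2.857 D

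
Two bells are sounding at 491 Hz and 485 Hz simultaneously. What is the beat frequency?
6 Hz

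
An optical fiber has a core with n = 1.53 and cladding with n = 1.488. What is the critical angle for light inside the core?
θc = arcsin(n_cladding/n_core) = 76.54°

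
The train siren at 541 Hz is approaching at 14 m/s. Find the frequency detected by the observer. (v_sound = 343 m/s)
f_obs = f·v/(v − v_s) = 564 Hz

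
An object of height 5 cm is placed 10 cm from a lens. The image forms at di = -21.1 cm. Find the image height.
hi = (-di/do) × ho = 10.55 cm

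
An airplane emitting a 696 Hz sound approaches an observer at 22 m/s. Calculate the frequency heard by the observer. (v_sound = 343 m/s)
f_obs = f·v/(v − v_s) = 743.7 Hz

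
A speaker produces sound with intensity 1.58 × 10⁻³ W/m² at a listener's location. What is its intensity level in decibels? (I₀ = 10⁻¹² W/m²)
β = 10·log₁₀(I/I₀) = 91.99 dB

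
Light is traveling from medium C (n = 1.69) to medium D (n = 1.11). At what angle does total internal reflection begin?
θc = arcsin(n₂/n₁) = 41.06°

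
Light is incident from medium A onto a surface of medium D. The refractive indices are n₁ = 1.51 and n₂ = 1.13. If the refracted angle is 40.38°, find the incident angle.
sin θ₁ = (n₂/n₁)·sin θ₂ → θ₁ = 29°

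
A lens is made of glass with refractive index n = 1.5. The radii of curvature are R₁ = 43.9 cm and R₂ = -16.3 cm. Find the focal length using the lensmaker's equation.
1/f = (n − 1)(1/R₁ − 1/R₂) → f = 23.77 cm (converging lens)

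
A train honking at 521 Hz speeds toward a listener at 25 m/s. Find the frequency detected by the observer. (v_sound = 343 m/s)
f_obs = f·v/(v − v_s) = 562 Hz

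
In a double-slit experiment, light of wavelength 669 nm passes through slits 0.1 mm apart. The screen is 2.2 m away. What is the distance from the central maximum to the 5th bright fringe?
y = mλL/d = 73.59 mm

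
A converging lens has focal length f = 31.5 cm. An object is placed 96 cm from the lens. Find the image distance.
1/di = 1/f − 1/do → di = 46.88 cm (real image)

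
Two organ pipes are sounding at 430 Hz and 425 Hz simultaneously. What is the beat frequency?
5 Hz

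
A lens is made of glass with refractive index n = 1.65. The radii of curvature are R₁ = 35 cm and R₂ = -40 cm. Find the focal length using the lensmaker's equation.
1/f = (n − 1)(1/R₁ − 1/R₂) → f = 28.72 cm (converging lens)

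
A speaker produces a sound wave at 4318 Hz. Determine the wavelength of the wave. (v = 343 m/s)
λ = v/f = 0.07943 m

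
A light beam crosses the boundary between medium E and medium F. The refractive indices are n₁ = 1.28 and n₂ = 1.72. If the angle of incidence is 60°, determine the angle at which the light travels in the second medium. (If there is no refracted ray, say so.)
sin θ₂ = (n₁/n₂)·sin θ₁ = 0.6445 → θ₂ = 40.13°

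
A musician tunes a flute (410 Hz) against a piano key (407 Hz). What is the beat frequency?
3 Hz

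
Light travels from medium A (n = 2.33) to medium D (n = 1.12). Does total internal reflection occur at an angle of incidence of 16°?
θc = arcsin(n₂/n₁) = 28.73°; 16° < θc, so no — the ray refracts.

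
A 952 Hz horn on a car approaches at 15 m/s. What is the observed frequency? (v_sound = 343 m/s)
f_obs = f·v/(v − v_s) = 995.5 Hz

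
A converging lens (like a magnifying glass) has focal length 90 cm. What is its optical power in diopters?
P = 1/f = 1.111 D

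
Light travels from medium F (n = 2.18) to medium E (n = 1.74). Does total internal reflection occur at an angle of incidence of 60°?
θc = arcsin(n₂/n₁) = 52.96°; 60° > θc, so yes — total internal reflection.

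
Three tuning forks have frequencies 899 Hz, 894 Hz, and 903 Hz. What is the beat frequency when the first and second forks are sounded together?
5 Hz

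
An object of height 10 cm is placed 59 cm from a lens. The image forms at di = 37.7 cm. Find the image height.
hi = (-di/do) × ho = -6.39 cm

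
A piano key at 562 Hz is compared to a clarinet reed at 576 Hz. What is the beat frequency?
14 Hz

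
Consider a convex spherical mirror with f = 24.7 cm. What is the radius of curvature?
R = 2|f| = 49.4 cm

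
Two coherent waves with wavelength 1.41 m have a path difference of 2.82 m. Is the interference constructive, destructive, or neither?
constructive — path difference = 2λ, a whole number of wavelengths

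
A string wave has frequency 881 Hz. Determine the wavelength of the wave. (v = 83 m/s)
λ = v/f = 0.09421 m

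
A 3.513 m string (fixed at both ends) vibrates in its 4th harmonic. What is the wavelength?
λₙ = 2L/n = 1.756 m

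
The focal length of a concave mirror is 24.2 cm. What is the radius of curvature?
R = 2|f| = 48.4 cm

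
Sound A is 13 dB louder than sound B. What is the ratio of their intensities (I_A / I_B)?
I_A/I_B = 10^(Δβ/10) = 19.95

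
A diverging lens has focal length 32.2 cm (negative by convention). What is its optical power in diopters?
P = 1/f = -3.106 D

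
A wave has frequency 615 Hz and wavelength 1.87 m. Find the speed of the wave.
v = fλ = 1150 m/s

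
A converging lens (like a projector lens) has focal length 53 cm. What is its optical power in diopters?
P = 1/f = 1.887 D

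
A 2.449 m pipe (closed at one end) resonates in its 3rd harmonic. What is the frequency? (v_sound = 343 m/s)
fₙ = nv/(4L) = 105 Hz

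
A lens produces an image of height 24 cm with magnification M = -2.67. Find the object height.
ho = |hi|/|M| = 8.989 cm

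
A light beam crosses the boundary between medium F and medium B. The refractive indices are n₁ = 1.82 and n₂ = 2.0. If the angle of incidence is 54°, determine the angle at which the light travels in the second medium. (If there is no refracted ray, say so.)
sin θ₂ = (n₁/n₂)·sin θ₁ = 0.7362 → θ₂ = 47.41°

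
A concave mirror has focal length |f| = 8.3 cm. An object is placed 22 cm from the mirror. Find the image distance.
f = +8.3 cm (concave); 1/di = 1/f − 1/do → di = 13.33 cm (real image, in front of mirror)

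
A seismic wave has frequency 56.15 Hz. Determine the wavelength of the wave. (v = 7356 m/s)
λ = v/f = 131 m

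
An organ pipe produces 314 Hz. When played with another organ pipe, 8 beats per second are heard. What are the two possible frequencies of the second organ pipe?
f₂ = 314 ± 8 Hz → 322 Hz or 306 Hz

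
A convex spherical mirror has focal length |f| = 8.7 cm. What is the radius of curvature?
R = 2|f| = 17.4 cm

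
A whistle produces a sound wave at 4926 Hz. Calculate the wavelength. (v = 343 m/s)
λ = v/f = 0.06963 m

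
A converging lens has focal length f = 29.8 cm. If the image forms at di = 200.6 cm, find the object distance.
1/do = 1/f − 1/di → do = 35 cm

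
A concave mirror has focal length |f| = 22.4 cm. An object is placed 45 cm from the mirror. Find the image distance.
f = +22.4 cm (concave); 1/di = 1/f − 1/do → di = 44.6 cm (real image, in front of mirror)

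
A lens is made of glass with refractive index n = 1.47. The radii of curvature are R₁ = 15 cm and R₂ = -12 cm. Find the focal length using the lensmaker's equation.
1/f = (n − 1)(1/R₁ − 1/R₂) → f = 14.18 cm (converging lens)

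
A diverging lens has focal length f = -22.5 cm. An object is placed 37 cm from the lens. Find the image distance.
1/di = 1/f − 1/do → di = -13.99 cm (virtual image)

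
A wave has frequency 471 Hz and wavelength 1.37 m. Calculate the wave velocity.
v = fλ = 645.3 m/s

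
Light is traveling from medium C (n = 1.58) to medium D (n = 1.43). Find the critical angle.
θc = arcsin(n₂/n₁) = 64.83°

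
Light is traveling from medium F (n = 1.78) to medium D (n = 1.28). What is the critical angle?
θc = arcsin(n₂/n₁) = 45.98°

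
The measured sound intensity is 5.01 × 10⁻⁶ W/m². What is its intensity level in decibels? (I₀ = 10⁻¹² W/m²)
β = 10·log₁₀(I/I₀) = 67 dB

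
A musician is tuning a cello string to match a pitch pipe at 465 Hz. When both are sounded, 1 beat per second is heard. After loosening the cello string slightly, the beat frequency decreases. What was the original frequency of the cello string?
466 Hz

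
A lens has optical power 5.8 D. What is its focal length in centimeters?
f = 1/P = 17.24 cm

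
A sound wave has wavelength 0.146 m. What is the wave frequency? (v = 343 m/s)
f = v/λ = 2349 Hz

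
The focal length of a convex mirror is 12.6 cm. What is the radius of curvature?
R = 2|f| = 25.2 cm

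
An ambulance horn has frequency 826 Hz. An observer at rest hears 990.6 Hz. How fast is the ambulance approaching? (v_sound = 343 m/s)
v_s = v·(1 − f/f_obs) = 56.99 m/s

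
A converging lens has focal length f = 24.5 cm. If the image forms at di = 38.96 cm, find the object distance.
1/do = 1/f − 1/di → do = 66.01 cm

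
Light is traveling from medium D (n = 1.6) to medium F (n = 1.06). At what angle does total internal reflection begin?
θc = arcsin(n₂/n₁) = 41.49°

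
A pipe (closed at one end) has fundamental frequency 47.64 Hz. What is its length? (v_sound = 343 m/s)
L = v/(4f₁) = 1.8 m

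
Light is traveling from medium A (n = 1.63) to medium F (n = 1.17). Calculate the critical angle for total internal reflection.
θc = arcsin(n₂/n₁) = 45.87°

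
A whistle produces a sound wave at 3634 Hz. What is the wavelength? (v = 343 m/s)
λ = v/f = 0.09439 m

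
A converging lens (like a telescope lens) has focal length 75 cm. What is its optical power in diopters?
P = 1/f = 1.333 D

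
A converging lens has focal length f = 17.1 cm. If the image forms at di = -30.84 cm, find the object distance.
1/do = 1/f − 1/di → do = 11 cm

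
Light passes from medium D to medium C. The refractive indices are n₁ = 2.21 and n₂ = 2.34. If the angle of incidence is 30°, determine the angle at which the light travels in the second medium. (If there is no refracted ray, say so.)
sin θ₂ = (n₁/n₂)·sin θ₁ = 0.4722 → θ₂ = 28.18°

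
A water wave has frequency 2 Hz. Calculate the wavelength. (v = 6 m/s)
λ = v/f = 3 m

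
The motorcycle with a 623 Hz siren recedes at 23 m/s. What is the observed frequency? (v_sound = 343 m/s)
f_obs = f·v/(v + v_s) = 583.8 Hz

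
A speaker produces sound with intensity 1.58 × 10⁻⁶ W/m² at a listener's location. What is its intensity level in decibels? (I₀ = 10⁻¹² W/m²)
β = 10·log₁₀(I/I₀) = 61.99 dB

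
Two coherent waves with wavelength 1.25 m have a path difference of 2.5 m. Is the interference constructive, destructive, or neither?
constructive — path difference = 2λ, a whole number of wavelengths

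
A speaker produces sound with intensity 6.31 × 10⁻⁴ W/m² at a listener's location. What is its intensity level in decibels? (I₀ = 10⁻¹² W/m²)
β = 10·log₁₀(I/I₀) = 88 dB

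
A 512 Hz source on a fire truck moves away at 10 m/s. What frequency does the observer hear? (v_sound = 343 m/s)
f_obs = f·v/(v + v_s) = 497.5 Hz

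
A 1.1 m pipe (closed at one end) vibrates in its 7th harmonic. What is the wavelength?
λₙ = 4L/n = 0.6286 m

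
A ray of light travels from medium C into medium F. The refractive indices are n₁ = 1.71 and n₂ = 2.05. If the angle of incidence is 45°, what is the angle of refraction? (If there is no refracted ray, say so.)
sin θ₂ = (n₁/n₂)·sin θ₁ = 0.5898 → θ₂ = 36.14°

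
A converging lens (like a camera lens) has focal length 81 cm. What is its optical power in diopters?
P = 1/f = 1.235 D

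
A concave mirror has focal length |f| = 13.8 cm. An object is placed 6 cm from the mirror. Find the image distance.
f = +13.8 cm (concave); 1/di = 1/f − 1/do → di = -10.62 cm (virtual image, behind mirror)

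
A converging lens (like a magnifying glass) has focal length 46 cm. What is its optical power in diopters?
P = 1/f = 2.174 D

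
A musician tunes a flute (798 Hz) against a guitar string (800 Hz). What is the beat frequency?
2 Hz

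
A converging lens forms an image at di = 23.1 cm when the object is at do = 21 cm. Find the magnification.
M = −di/do = -1.1 (inverted image)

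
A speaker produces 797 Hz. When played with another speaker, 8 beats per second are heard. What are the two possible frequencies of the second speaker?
f₂ = 797 ± 8 Hz → 805 Hz or 789 Hz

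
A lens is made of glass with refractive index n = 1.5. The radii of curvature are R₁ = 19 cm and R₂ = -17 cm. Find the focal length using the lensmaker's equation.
1/f = (n − 1)(1/R₁ − 1/R₂) → f = 17.94 cm (converging lens)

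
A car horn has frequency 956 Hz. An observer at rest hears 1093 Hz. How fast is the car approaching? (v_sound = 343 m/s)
v_s = v·(1 − f/f_obs) = 42.99 m/s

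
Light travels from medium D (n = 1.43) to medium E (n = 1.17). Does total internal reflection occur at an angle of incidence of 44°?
θc = arcsin(n₂/n₁) = 54.9°; 44° < θc, so no — the ray refracts.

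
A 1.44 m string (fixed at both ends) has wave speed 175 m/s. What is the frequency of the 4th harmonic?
fₙ = nv/(2L) = 243.1 Hz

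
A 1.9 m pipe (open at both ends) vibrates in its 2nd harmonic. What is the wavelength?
λₙ = 2L/n = 1.9 m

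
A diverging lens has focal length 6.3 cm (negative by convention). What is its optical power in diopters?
P = 1/f = -15.87 D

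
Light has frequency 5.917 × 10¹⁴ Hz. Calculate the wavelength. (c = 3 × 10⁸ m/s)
λ = c/f = 507 nm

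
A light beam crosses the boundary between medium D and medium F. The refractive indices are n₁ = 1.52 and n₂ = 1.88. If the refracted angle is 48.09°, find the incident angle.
sin θ₁ = (n₂/n₁)·sin θ₂ → θ₁ = 66.99°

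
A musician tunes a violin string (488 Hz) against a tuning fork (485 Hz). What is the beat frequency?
3 Hz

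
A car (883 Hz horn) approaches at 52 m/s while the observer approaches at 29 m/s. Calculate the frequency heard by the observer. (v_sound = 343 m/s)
f_obs = f·(v + v_o)/(v − v_s) = 1129 Hz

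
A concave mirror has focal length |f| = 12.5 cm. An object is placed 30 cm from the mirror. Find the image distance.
f = +12.5 cm (concave); 1/di = 1/f − 1/do → di = 21.43 cm (real image, in front of mirror)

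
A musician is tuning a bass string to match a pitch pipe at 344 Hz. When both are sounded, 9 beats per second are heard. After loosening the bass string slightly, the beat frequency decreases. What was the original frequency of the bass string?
353 Hz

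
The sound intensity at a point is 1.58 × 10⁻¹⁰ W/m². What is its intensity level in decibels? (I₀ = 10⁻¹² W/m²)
β = 10·log₁₀(I/I₀) = 21.99 dB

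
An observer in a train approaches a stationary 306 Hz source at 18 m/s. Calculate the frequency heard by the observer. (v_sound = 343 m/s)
f_obs = f·(v + v_o)/v = 322.1 Hz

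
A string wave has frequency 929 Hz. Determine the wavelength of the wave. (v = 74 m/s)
λ = v/f = 0.07966 m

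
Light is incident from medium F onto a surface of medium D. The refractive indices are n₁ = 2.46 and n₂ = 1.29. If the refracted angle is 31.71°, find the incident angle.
sin θ₁ = (n₂/n₁)·sin θ₂ → θ₁ = 16°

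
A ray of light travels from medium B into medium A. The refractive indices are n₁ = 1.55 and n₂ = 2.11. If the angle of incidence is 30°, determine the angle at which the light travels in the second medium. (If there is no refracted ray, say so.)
sin θ₂ = (n₁/n₂)·sin θ₁ = 0.3673 → θ₂ = 21.55°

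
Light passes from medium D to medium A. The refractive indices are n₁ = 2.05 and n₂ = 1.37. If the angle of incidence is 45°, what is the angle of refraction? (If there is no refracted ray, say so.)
sin θ₂ = (n₁/n₂)·sin θ₁ = 1.058 > 1, so there is no refracted ray — the light undergoes total internal reflection.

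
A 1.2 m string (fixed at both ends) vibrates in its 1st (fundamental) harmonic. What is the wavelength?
λₙ = 2L/n = 2.4 m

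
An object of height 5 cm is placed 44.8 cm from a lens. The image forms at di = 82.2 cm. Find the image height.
hi = (-di/do) × ho = -9.174 cm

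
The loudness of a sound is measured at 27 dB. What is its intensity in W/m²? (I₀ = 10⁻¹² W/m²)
I = I₀·10^(β/10) = 5.01 × 10⁻¹⁰ W/m²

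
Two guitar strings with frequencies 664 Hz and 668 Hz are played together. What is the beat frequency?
4 Hz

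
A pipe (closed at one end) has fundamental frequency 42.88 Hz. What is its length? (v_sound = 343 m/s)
L = v/(4f₁) = 2 m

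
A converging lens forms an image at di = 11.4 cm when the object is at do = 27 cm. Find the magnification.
M = −di/do = -0.4222 (inverted image)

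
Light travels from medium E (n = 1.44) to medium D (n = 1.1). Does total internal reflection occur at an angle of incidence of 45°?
θc = arcsin(n₂/n₁) = 49.81°; 45° < θc, so no — the ray refracts.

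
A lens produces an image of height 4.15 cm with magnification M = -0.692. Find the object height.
ho = |hi|/|M| = 5.997 cm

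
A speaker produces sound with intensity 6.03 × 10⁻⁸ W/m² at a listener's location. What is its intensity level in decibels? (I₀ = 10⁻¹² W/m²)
β = 10·log₁₀(I/I₀) = 47.8 dB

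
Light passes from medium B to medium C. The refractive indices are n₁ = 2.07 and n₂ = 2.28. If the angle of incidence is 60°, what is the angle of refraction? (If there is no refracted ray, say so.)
sin θ₂ = (n₁/n₂)·sin θ₁ = 0.7863 → θ₂ = 51.84°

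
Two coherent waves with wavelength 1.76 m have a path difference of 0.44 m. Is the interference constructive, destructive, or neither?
neither (partial) — path difference = 0.25λ, neither a whole number of wavelengths nor an odd multiple of λ/2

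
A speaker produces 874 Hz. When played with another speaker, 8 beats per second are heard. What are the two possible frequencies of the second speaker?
f₂ = 874 ± 8 Hz → 882 Hz or 866 Hz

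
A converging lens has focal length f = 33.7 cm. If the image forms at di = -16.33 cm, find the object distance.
1/do = 1/f − 1/di → do = 11 cm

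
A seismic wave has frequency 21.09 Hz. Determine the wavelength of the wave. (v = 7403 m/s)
λ = v/f = 351 m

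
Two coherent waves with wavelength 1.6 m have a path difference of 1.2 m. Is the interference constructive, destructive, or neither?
neither (partial) — path difference = 0.75λ, neither a whole number of wavelengths nor an odd multiple of λ/2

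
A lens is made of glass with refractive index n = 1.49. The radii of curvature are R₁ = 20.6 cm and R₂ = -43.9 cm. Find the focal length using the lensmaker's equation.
1/f = (n − 1)(1/R₁ − 1/R₂) → f = 28.61 cm (converging lens)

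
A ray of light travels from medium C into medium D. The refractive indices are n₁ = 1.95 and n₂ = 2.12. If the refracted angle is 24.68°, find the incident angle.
sin θ₁ = (n₂/n₁)·sin θ₂ → θ₁ = 27°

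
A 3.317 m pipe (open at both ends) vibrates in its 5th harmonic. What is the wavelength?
λₙ = 2L/n = 1.327 m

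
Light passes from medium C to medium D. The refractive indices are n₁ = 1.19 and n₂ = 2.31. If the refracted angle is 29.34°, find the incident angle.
sin θ₁ = (n₂/n₁)·sin θ₂ → θ₁ = 72.02°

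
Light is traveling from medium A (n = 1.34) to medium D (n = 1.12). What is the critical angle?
θc = arcsin(n₂/n₁) = 56.7°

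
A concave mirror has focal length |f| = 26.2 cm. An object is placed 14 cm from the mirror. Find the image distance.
f = +26.2 cm (concave); 1/di = 1/f − 1/do → di = -30.07 cm (virtual image, behind mirror)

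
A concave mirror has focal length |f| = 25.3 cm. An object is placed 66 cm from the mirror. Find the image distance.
f = +25.3 cm (concave); 1/di = 1/f − 1/do → di = 41.03 cm (real image, in front of mirror)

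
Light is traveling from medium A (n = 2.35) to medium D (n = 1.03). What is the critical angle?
θc = arcsin(n₂/n₁) = 26°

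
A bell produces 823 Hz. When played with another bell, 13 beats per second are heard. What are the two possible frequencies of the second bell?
f₂ = 823 ± 13 Hz → 836 Hz or 810 Hz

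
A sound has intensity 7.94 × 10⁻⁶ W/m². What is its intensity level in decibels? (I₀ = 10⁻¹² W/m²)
β = 10·log₁₀(I/I₀) = 69 dB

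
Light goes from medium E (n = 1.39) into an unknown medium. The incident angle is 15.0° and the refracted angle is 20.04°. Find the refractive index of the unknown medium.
n₂ = n₁·sin θ₁ / sin θ₂ = 1.05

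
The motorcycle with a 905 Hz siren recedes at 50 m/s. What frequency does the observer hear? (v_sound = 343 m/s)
f_obs = f·v/(v + v_s) = 789.9 Hz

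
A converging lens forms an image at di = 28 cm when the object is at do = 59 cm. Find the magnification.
M = −di/do = -0.4746 (inverted image)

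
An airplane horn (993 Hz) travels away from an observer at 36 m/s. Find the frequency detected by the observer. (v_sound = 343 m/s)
f_obs = f·v/(v + v_s) = 898.7 Hz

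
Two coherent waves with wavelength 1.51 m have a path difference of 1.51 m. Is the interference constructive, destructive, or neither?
constructive — path difference = 1λ, a whole number of wavelengths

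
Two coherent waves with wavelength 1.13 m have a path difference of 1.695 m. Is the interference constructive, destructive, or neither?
destructive — path difference = 1.5λ, an odd multiple of λ/2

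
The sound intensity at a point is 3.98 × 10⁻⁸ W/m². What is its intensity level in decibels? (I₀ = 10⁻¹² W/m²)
β = 10·log₁₀(I/I₀) = 46 dB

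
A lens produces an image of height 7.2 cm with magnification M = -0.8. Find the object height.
ho = |hi|/|M| = 9 cm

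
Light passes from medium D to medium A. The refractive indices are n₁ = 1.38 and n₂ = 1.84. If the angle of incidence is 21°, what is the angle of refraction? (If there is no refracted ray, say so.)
sin θ₂ = (n₁/n₂)·sin θ₁ = 0.2688 → θ₂ = 15.59°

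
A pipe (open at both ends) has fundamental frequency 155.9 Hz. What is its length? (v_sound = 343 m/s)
L = v/(2f₁) = 1.1 m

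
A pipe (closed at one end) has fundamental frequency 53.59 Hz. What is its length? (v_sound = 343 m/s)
L = v/(4f₁) = 1.6 m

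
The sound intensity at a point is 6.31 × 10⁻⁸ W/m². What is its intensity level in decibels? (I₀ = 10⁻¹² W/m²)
β = 10·log₁₀(I/I₀) = 48 dB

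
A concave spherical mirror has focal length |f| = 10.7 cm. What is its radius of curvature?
R = 2|f| = 21.4 cm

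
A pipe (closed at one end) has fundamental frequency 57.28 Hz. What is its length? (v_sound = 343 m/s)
L = v/(4f₁) = 1.497 m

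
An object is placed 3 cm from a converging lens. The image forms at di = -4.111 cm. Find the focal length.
1/f = 1/do + 1/di → f = 11.1 cm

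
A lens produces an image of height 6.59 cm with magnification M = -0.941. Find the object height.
ho = |hi|/|M| = 7.003 cm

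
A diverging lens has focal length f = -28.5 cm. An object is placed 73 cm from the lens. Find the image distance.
1/di = 1/f − 1/do → di = -20.5 cm (virtual image)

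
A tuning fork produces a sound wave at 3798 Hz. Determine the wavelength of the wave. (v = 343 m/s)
λ = v/f = 0.09031 m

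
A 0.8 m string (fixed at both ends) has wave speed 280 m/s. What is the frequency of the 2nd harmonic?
fₙ = nv/(2L) = 350 Hz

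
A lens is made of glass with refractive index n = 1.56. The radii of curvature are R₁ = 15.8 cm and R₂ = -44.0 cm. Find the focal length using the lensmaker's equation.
1/f = (n − 1)(1/R₁ − 1/R₂) → f = 20.76 cm (converging lens)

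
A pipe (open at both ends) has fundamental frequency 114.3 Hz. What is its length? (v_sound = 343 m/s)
L = v/(2f₁) = 1.5 m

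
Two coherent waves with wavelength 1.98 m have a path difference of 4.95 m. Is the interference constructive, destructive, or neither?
destructive — path difference = 2.5λ, an odd multiple of λ/2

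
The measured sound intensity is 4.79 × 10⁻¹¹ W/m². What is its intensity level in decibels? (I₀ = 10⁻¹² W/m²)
β = 10·log₁₀(I/I₀) = 16.8 dB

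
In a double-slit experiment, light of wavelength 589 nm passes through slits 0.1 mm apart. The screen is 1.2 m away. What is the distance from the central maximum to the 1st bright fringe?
y = mλL/d = 7.068 mm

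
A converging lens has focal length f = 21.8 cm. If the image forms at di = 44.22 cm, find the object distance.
1/do = 1/f − 1/di → do = 43 cm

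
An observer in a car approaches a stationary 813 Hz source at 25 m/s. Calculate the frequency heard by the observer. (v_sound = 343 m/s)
f_obs = f·(v + v_o)/v = 872.3 Hz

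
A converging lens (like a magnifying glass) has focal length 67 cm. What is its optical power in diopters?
P = 1/f = 1.493 D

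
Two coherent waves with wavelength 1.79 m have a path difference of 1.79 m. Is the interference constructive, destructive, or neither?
constructive — path difference = 1λ, a whole number of wavelengths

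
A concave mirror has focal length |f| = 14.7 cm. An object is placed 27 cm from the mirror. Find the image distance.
f = +14.7 cm (concave); 1/di = 1/f − 1/do → di = 32.27 cm (real image, in front of mirror)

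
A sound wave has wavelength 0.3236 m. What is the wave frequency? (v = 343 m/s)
f = v/λ = 1060 Hz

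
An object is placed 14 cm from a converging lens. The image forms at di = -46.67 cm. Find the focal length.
1/f = 1/do + 1/di → f = 20 cm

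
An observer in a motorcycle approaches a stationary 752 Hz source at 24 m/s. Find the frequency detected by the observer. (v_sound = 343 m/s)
f_obs = f·(v + v_o)/v = 804.6 Hz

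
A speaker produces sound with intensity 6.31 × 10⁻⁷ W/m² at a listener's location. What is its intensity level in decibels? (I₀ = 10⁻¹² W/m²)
β = 10·log₁₀(I/I₀) = 58 dB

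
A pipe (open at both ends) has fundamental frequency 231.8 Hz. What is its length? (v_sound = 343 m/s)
L = v/(2f₁) = 0.7399 m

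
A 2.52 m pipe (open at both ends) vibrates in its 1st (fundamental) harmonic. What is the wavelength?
λₙ = 2L/n = 5.04 m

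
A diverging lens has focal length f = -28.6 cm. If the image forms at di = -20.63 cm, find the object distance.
1/do = 1/f − 1/di → do = 74.03 cm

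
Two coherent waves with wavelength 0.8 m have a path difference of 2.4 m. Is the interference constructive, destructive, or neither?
constructive — path difference = 3λ, a whole number of wavelengths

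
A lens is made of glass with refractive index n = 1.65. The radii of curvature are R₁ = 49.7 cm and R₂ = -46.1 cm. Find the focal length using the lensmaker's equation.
1/f = (n − 1)(1/R₁ − 1/R₂) → f = 36.79 cm (converging lens)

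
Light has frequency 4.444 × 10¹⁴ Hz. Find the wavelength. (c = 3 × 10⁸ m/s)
λ = c/f = 675.1 nm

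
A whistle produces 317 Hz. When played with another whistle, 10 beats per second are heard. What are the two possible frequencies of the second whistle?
f₂ = 317 ± 10 Hz → 327 Hz or 307 Hz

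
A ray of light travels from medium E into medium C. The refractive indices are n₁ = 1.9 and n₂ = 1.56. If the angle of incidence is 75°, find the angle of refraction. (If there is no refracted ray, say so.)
sin θ₂ = (n₁/n₂)·sin θ₁ = 1.176 > 1, so there is no refracted ray — the light undergoes total internal reflection.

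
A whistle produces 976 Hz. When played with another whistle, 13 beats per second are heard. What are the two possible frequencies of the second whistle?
f₂ = 976 ± 13 Hz → 989 Hz or 963 Hz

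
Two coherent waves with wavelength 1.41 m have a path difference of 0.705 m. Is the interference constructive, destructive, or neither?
destructive — path difference = 0.5λ, an odd multiple of λ/2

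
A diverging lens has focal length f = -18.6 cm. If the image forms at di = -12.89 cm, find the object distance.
1/do = 1/f − 1/di → do = 41.99 cm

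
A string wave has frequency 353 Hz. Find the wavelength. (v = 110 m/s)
λ = v/f = 0.3116 m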